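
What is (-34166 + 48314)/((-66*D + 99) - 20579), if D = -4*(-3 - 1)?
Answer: -3537/5384 ≈ -0.65695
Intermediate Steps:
D = 16 (D = -4*(-4) = 16)
(-34166 + 48314)/((-66*D + 99) - 20579) = (-34166 + 48314)/((-66*16 + 99) - 20579) = 14148/((-1056 + 99) - 20579) = 14148/(-957 - 20579) = 14148/(-21536) = 14148*(-1/21536) = -3537/5384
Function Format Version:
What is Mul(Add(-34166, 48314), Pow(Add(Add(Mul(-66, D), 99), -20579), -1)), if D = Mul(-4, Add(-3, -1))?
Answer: Rational(-3537, 5384) ≈ -0.65695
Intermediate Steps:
D = 16 (D = Mul(-4, -4) = 16)
Mul(Add(-34166, 48314), Pow(Add(Add(Mul(-66, D), 99), -20579), -1)) = Mul(Add(-34166, 48314), Pow(Add(Add(Mul(-66, 16), 99), -20579), -1)) = Mul(14148, Pow(Add(Add(-1056, 99), -20579), -1)) = Mul(14148, Pow(Add(-957, -20579), -1)) = Mul(14148, Pow(-21536, -1)) = Mul(14148, Rational(-1, 21536)) = Rational(-3537, 5384)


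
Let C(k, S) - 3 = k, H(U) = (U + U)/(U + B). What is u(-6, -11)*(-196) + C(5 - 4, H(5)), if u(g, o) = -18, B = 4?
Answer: 3532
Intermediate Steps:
H(U) = 2*U/(4 + U) (H(U) = (U + U)/(U + 4) = (2*U)/(4 + U) = 2*U/(4 + U))
C(k, S) = 3 + k
u(-6, -11)*(-196) + C(5 - 4, H(5)) = -18*(-196) + (3 + (5 - 4)) = 3528 + (3 + 1) = 3528 + 4 = 3532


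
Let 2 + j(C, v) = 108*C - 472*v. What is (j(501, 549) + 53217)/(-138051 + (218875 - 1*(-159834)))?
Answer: -151805/240658 ≈ -0.63079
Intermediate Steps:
j(C, v) = -2 - 472*v + 108*C (j(C, v) = -2 + (108*C - 472*v) = -2 + (-472*v + 108*C) = -2 - 472*v + 108*C)
(j(501, 549) + 53217)/(-138051 + (218875 - 1*(-159834))) = ((-2 - 472*549 + 108*501) + 53217)/(-138051 + (218875 - 1*(-159834))) = ((-2 - 259128 + 54108) + 53217)/(-138051 + (218875 + 159834)) = (-205022 + 53217)/(-138051 + 378709) = -151805/240658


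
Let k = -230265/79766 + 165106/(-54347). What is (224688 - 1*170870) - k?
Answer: 233329017575187/4335042802 ≈ 53824.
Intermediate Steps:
k = -25684057151/4335042802 (k = -230265*1/79766 + 165106*(-1/54347) = -230265/79766 - 165106/54347 = -25684057151/4335042802 ≈ -5.9248)
(224688 - 1*170870) - k = (224688 - 1*170870) - 1*(-25684057151/4335042802) = (224688 - 170870) + 25684057151/4335042802 = 53818 + 25684057151/4335042802 = 233329017575187/4335042802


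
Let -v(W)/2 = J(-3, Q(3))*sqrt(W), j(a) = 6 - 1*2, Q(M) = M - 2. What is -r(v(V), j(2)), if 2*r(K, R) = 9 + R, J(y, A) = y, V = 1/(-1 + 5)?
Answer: -13/2 ≈ -6.5000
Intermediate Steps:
Q(M) = -2 + M
V = 1/4 ≈ 0.25000
j(a) = 4 (j(a) = 6 - 2 = 4)
v(W) = 6*sqrt(W) (v(W) = -(-6)*sqrt(W) = 6*sqrt(W))
r(K, R) = 9/2 + R/2 (r(K, R) = (9 + R)/2 = 9/2 + R/2)
-r(v(V), j(2)) = -(9/2 + (1/2)*4) = -(9/2 + 2) = -1*13/2 = -13/2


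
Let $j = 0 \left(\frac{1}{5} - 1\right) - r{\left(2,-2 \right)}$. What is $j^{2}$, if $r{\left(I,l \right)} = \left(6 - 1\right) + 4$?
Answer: $81$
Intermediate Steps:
$r{\left(I,l \right)} = 9$ ($r{\left(I,l \right)} = 5 + 4 = 9$)
$j = -9$ ($j = 0 \left(\frac{1}{5} - 1\right) - 9 = 0 \left(- \frac{4}{5}\right) - 9 = 0 - 9 = -9$)
$j^{2} = \left(-9\right)^{2} = 81$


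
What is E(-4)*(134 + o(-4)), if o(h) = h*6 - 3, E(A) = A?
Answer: -428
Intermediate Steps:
o(h) = -3 + 6*h (o(h) = 6*h - 3 = -3 + 6*h)
E(-4)*(134 + o(-4)) = -4*(134 + (-3 + 6*(-4))) = -4*(134 + (-3 - 24)) = -4*(134 - 27) = -4*107 = -428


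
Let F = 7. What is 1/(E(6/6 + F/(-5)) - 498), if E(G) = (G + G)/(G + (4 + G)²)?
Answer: -157/78196 ≈ -0.0020078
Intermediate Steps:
E(G) = 2*G/(G + (4 + G)²) (E(G) = (2*G)/(G + (4 + G)²) = 2*G/(G + (4 + G)²))
1/(E(6/6 + F/(-5)) - 498) = 1/(2*(6/6 + 7/(-5))/((6/6 + 7/(-5)) + (4 + (6/6 + 7/(-5)))²) - 498) = 1/(2*(6*(⅙) + 7*(-⅕))/((6*(⅙) + 7*(-⅕)) + (4 + (6*(⅙) + 7*(-⅕)))²) - 498) = 1/(2*(1 - 7/5)/((1 - 7/5) + (4 + (1 - 7/5))²) - 498) = 1/(2*(-⅖)/(-⅖ + (4 - ⅖)²) - 498) = 1/(2*(-⅖)/(-⅖ + (18/5)²) - 498) = 1/(2*(-⅖)/(-⅖ + 324/25) - 498) = 1/(2*(-⅖)/(314/25) - 498) = 1/(2*(-⅖)*(25/314) - 498) = 1/(-10/157 - 498) = 1/(-78196/157) = -157/78196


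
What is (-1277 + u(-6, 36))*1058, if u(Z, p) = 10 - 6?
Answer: -1346834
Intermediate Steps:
u(Z, p) = 4
(-1277 + u(-6, 36))*1058 = (-1277 + 4)*1058 = -1273*1058 = -1346834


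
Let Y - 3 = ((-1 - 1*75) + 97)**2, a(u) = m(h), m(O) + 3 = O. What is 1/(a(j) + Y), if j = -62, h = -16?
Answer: 1/425 ≈ 0.0023529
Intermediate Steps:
m(O) = -3 + O
a(u) = -19 (a(u) = -3 - 16 = -19)
Y = 444 (Y = 3 + ((-1 - 1*75) + 97)**2 = 3 + ((-1 - 75) + 97)**2 = 3 + (-76 + 97)**2 = 3 + 21**2 = 3 + 441 = 444)
1/(a(j) + Y) = 1/(-19 + 444) = 1/425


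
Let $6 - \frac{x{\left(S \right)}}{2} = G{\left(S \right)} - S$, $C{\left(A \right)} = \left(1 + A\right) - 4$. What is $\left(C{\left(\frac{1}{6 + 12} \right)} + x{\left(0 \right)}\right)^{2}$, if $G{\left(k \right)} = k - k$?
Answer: $\frac{26569}{324} \approx 82.003$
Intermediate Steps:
$G{\left(k \right)} = 0$
$C{\left(A \right)} = -3 + A$
$x{\left(S \right)} = 12 + 2 S$ ($x{\left(S \right)} = 12 - 2 \left(0 - S\right) = 12 - 2 \left(- S\right) = 12 + 2 S$)
$\left(C{\left(\frac{1}{6 + 12} \right)} + x{\left(0 \right)}\right)^{2} = \left(\left(-3 + \frac{1}{6 + 12}\right) + \left(12 + 2 \cdot 0\right)\right)^{2} = \left(\left(-3 + \frac{1}{18}\right) + \left(12 + 0\right)\right)^{2} = \left(\left(-3 + \frac{1}{18}\right) + 12\right)^{2} = \left(- \frac{53}{18} + 12\right)^{2} = \left(\frac{163}{18}\right)^{2} = \frac{26569}{324}$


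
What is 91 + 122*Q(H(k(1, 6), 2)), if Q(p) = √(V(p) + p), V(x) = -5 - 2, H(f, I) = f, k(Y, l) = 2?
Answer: 91 + 122*I*√5 ≈ 91.0 + 272.8*I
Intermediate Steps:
V(x) = -7
Q(p) = √(-7 + p)
91 + 122*Q(H(k(1, 6), 2)) = 91 + 122*√(-7 + 2) = 91 + 122*√(-5) = 91 + 122*(I*√5) = 91 + 122*I*√5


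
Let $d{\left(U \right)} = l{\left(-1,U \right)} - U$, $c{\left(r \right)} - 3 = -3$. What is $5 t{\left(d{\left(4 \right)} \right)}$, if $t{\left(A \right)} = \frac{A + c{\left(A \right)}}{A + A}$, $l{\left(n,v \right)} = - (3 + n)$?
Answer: $\frac{5}{2} \approx 2.5$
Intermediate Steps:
$l{\left(n,v \right)} = -3 - n$
$c{\left(r \right)} = 0$ ($c{\left(r \right)} = 3 - 3 = 0$)
$d{\left(U \right)} = -2 - U$ ($d{\left(U \right)} = \left(-3 - -1\right) - U = \left(-3 + 1\right) - U = -2 - U$)
$t{\left(A \right)} = \frac{1}{2}$ ($t{\left(A \right)} = \frac{A + 0}{A + A} = \frac{A}{2 A} = A \frac{1}{2 A} = \frac{1}{2}$)
$5 t{\left(d{\left(4 \right)} \right)} = 5 \cdot \frac{1}{2} = \frac{5}{2}$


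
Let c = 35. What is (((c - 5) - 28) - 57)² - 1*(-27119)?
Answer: 30144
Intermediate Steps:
(((c - 5) - 28) - 57)² - 1*(-27119) = (((35 - 5) - 28) - 57)² - 1*(-27119) = ((30 - 28) - 57)² + 27119 = (2 - 57)² + 27119 = (-55)² + 27119 = 3025 + 27119 = 30144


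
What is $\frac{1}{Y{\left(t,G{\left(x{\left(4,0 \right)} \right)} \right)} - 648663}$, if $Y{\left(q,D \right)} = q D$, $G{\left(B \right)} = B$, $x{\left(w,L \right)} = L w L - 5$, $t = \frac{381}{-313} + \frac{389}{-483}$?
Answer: $- \frac{151179}{98062694777} \approx -1.5417 \cdot 10^{-6}$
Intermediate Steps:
$t = - \frac{305780}{151179}$ ($t = 381 \left(- \frac{1}{313}\right) + 389 \left(- \frac{1}{483}\right) = - \frac{381}{313} - \frac{389}{483} = - \frac{305780}{151179} \approx -2.0226$)
$x{\left(w,L \right)} = -5 + w L^{2}$ ($x{\left(w,L \right)} = w L^{2} - 5 = -5 + w L^{2}$)
$Y{\left(q,D \right)} = D q$
$\frac{1}{Y{\left(t,G{\left(x{\left(4,0 \right)} \right)} \right)} - 648663} = \frac{1}{\left(-5 + 4 \cdot 0^{2}\right) \left(- \frac{305780}{151179}\right) - 648663} = \frac{1}{\left(-5 + 4 \cdot 0\right) \left(- \frac{305780}{151179}\right) - 648663} = \frac{1}{\left(-5 + 0\right) \left(- \frac{305780}{151179}\right) - 648663} = \frac{1}{\left(-5\right) \left(- \frac{305780}{151179}\right) - 648663} = \frac{1}{\frac{1528900}{151179} - 648663} = \frac{1}{- \frac{98062694777}{151179}} = - \frac{151179}{98062694777}$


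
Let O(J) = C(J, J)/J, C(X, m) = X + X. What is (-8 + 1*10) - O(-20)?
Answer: 0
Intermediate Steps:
C(X, m) = 2*X
O(J) = 2 (O(J) = (2*J)/J = 2)
(-8 + 1*10) - O(-20) = (-8 + 1*10) - 1*2 = (-8 + 10) - 2 = 2 - 2 = 0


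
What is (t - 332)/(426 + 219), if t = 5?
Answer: -109/215 ≈ -0.50698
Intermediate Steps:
(t - 332)/(426 + 219) = (5 - 332)/(426 + 219) = -327/645 = -327*1/645 = -109/215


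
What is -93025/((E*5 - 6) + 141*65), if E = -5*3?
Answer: -93025/9084 ≈ -10.241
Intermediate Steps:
E = -15
-93025/((E*5 - 6) + 141*65) = -93025/((-15*5 - 6) + 141*65) = -93025/((-75 - 6) + 9165) = -93025/(-81 + 9165) = -93025/9084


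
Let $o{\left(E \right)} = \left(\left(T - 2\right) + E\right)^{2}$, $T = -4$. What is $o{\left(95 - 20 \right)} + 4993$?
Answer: $9754$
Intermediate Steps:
$o{\left(E \right)} = \left(-6 + E\right)^{2}$ ($o{\left(E \right)} = \left(\left(-4 - 2\right) + E\right)^{2} = \left(-6 + E\right)^{2}$)
$o{\left(95 - 20 \right)} + 4993 = \left(-6 + \left(95 - 20\right)\right)^{2} + 4993 = \left(-6 + 75\right)^{2} + 4993 = 69^{2} + 4993 = 4761 + 4993 = 9754$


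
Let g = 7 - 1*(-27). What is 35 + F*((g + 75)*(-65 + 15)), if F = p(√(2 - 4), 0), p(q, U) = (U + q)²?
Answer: 10935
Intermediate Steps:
F = -2 (F = (0 + √(2 - 4))² = (0 + √(-2))² = (0 + I*√2)² = (I*√2)² = -2)
g = 34 (g = 7 + 27 = 34)
35 + F*((g + 75)*(-65 + 15)) = 35 - 2*(34 + 75)*(-65 + 15) = 35 - 218*(-50) = 35 - 2*(-5450) = 35 + 10900 = 10935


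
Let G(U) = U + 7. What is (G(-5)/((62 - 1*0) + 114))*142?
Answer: 71/44 ≈ 1.6136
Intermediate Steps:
G(U) = 7 + U
(G(-5)/((62 - 1*0) + 114))*142 = ((7 - 5)/((62 - 1*0) + 114))*142 = (2/((62 + 0) + 114))*142 = (2/(62 + 114))*142 = (2/176)*142 = (2*(1/176))*142 = (1/88)*142 = 71/44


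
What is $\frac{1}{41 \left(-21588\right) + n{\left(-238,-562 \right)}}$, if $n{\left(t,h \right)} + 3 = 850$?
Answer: $- \frac{1}{884261} \approx -1.1309 \cdot 10^{-6}$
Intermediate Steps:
$n{\left(t,h \right)} = 847$ ($n{\left(t,h \right)} = -3 + 850 = 847$)
$\frac{1}{41 \left(-21588\right) + n{\left(-238,-562 \right)}} = \frac{1}{41 \left(-21588\right) + 847} = \frac{1}{-885108 + 847} = \frac{1}{-884261} = - \frac{1}{884261}$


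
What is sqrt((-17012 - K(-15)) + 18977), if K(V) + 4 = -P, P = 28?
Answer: sqrt(1997) ≈ 44.688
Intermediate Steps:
K(V) = -32 (K(V) = -4 - 1*28 = -4 - 28 = -32)
sqrt((-17012 - K(-15)) + 18977) = sqrt((-17012 - 1*(-32)) + 18977) = sqrt((-17012 + 32) + 18977) = sqrt(-16980 + 18977) = sqrt(1997)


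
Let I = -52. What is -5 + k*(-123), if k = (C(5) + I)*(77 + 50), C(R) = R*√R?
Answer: 812287 - 78105*√5 ≈ 6.3764e+5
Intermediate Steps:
C(R) = R^(3/2)
k = -6604 + 635*√5 (k = (5^(3/2) - 52)*(77 + 50) = (5*√5 - 52)*127 = (-52 + 5*√5)*127 = -6604 + 635*√5 ≈ -5184.1)
-5 + k*(-123) = -5 + (-6604 + 635*√5)*(-123) = -5 + (812292 - 78105*√5) = 812287 - 78105*√5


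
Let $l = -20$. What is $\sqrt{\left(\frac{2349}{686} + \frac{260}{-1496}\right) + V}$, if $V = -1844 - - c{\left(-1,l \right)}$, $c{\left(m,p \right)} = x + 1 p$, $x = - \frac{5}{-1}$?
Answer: $\frac{3 i \sqrt{17312199135}}{9163} \approx 43.078 i$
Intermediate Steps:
$x = 5$ ($x = \left(-5\right) \left(-1\right) = 5$)
$c{\left(m,p \right)} = 5 + p$ ($c{\left(m,p \right)} = 5 + 1 p = 5 + p$)
$V = -1859$ ($V = -1844 - - (5 - 20) = -1844 - \left(-1\right) \left(-15\right) = -1844 - 15 = -1859$)
$\sqrt{\left(\frac{2349}{686} + \frac{260}{-1496}\right) + V} = \sqrt{\left(\frac{2349}{686} + \frac{260}{-1496}\right) - 1859} = \sqrt{\left(2349 \cdot \frac{1}{686} + 260 \left(- \frac{1}{1496}\right)\right) - 1859} = \sqrt{\left(\frac{2349}{686} - \frac{65}{374}\right) - 1859} = \sqrt{\frac{208484}{64141} - 1859} = \sqrt{- \frac{119029635}{64141}} = \frac{3 i \sqrt{17312199135}}{9163}$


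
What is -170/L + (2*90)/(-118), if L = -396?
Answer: -12805/11682 ≈ -1.0961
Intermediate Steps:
-170/L + (2*90)/(-118) = -170/(-396) + (2*90)/(-118) = -170*(-1/396) + 180*(-1/118) = 85/198 - 90/59 = -12805/11682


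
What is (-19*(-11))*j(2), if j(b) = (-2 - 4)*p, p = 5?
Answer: -6270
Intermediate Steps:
j(b) = -30 (j(b) = (-2 - 4)*5 = -6*5 = -30)
(-19*(-11))*j(2) = -19*(-11)*(-30) = 209*(-30) = -6270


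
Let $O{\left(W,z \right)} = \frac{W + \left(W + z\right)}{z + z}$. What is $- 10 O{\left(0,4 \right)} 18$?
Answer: $-90$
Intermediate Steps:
$O{\left(W,z \right)} = \frac{z + 2 W}{2 z}$
$- 10 O{\left(0,4 \right)} 18 = - 10 \frac{0 + \frac{1}{2} \cdot 4}{4} \cdot 18 = - 10 \frac{0 + 2}{4} \cdot 18 = - 10 \cdot \frac{1}{4} \cdot 2 \cdot 18 = \left(-10\right) \frac{1}{2} \cdot 18 = \left(-5\right) 18 = -90$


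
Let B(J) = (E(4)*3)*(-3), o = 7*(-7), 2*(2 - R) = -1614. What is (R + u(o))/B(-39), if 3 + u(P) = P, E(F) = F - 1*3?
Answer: -757/9 ≈ -84.111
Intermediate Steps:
R = 809 (R = 2 - 1/2*(-1614) = 2 + 807 = 809)
o = -49
E(F) = -3 + F (E(F) = F - 3 = -3 + F)
u(P) = -3 + P
B(J) = -9 (B(J) = ((-3 + 4)*3)*(-3) = (1*3)*(-3) = 3*(-3) = -9)
(R + u(o))/B(-39) = (809 + (-3 - 49))/(-9) = (809 - 52)*(-1/9) = 757*(-1/9) = -757/9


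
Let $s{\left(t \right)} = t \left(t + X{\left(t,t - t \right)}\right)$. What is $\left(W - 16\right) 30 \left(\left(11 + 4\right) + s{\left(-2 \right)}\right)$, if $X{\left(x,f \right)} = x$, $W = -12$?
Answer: $-19320$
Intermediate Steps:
$s{\left(t \right)} = 2 t^{2}$ ($s{\left(t \right)} = t \left(t + t\right) = t 2 t = 2 t^{2}$)
$\left(W - 16\right) 30 \left(\left(11 + 4\right) + s{\left(-2 \right)}\right) = \left(-12 - 16\right) 30 \left(\left(11 + 4\right) + 2 \left(-2\right)^{2}\right) = \left(-12 - 16\right) 30 \left(15 + 2 \cdot 4\right) = \left(-28\right) 30 \left(15 + 8\right) = \left(-840\right) 23 = -19320$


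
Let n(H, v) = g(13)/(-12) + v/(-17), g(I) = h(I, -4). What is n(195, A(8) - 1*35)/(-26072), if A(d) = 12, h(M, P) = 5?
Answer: -191/5318688 ≈ -3.5911e-5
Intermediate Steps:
g(I) = 5
n(H, v) = -5/12 - v/17 (n(H, v) = 5/(-12) + v/(-17) = 5*(-1/12) + v*(-1/17) = -5/12 - v/17)
n(195, A(8) - 1*35)/(-26072) = (-5/12 - (12 - 1*35)/17)/(-26072) = (-5/12 - (12 - 35)/17)*(-1/26072) = (-5/12 - 1/17*(-23))*(-1/26072) = (-5/12 + 23/17)*(-1/26072) = (191/204)*(-1/26072) = -191/5318688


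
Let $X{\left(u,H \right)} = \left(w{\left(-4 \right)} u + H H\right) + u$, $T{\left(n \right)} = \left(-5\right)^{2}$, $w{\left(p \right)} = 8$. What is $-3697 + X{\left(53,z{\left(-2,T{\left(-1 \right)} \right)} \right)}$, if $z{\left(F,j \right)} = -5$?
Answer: $-3195$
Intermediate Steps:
$T{\left(n \right)} = 25$
$X{\left(u,H \right)} = H^{2} + 9 u$ ($X{\left(u,H \right)} = \left(8 u + H H\right) + u = \left(8 u + H^{2}\right) + u = \left(H^{2} + 8 u\right) + u = H^{2} + 9 u$)
$-3697 + X{\left(53,z{\left(-2,T{\left(-1 \right)} \right)} \right)} = -3697 + \left(\left(-5\right)^{2} + 9 \cdot 53\right) = -3697 + \left(25 + 477\right) = -3697 + 502 = -3195$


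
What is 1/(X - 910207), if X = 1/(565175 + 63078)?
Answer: -628253/571840278370 ≈ -1.0987e-6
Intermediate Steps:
X = 1/628253 ≈ 1.5917e-6
1/(X - 910207) = 1/(1/628253 - 910207) = 1/(-571840278370/628253) = -628253/571840278370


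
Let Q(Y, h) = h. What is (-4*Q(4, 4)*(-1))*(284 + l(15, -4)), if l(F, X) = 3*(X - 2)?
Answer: 4256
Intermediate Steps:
l(F, X) = -6 + 3*X (l(F, X) = 3*(-2 + X) = -6 + 3*X)
(-4*Q(4, 4)*(-1))*(284 + l(15, -4)) = (-4*4*(-1))*(284 + (-6 + 3*(-4))) = (-16*(-1))*(284 + (-6 - 12)) = 16*(284 - 18) = 16*266 = 4256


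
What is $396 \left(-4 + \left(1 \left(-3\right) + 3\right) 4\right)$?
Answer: $-1584$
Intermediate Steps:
$396 \left(-4 + \left(1 \left(-3\right) + 3\right) 4\right) = 396 \left(-4 + \left(-3 + 3\right) 4\right) = 396 \left(-4 + 0 \cdot 4\right) = 396 \left(-4 + 0\right) = 396 \left(-4\right) = -1584$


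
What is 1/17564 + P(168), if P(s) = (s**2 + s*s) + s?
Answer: 994403425/17564 ≈ 56616.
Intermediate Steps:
P(s) = s + 2*s**2 (P(s) = (s**2 + s**2) + s = 2*s**2 + s = s + 2*s**2)
1/17564 + P(168) = 1/17564 + 168*(1 + 2*168) = 1/17564 + 168*(1 + 336) = 1/17564 + 168*337 = 1/17564 + 56616 = 994403425/17564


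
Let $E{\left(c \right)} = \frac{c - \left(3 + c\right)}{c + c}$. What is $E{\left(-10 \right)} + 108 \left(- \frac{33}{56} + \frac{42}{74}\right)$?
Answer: $- \frac{11373}{5180} \approx -2.1956$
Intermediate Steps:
$E{\left(c \right)} = - \frac{3}{2 c}$
$E{\left(-10 \right)} + 108 \left(- \frac{33}{56} + \frac{42}{74}\right) = - \frac{3}{2 \left(-10\right)} + 108 \left(- \frac{33}{56} + \frac{42}{74}\right) = \left(- \frac{3}{2}\right) \left(- \frac{1}{10}\right) + 108 \left(\left(-33\right) \frac{1}{56} + 42 \cdot \frac{1}{74}\right) = \frac{3}{20} + 108 \left(- \frac{33}{56} + \frac{21}{37}\right) = \frac{3}{20} + 108 \left(- \frac{45}{2072}\right) = \frac{3}{20} - \frac{1215}{518} = - \frac{11373}{5180}$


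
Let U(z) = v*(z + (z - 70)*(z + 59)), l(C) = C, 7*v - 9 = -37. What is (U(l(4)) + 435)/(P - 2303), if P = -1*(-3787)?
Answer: 17051/1484 ≈ 11.490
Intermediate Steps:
v = -4 (v = 9/7 + (1/7)*(-37) = 9/7 - 37/7 = -4)
P = 3787
U(z) = -4*z - 4*(-70 + z)*(59 + z) (U(z) = -4*(z + (z - 70)*(z + 59)) = -4*(z + (-70 + z)*(59 + z)) = -4*z - 4*(-70 + z)*(59 + z))
(U(l(4)) + 435)/(P - 2303) = ((16520 - 4*4**2 + 40*4) + 435)/(3787 - 2303) = ((16520 - 4*16 + 160) + 435)/1484 = ((16520 - 64 + 160) + 435)*(1/1484) = (16616 + 435)*(1/1484) = 17051*(1/1484) = 17051/1484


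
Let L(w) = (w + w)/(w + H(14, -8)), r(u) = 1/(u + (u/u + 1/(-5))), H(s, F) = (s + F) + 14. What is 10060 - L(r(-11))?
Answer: 2042182/203 ≈ 10060.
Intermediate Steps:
H(s, F) = 14 + F + s (H(s, F) = (F + s) + 14 = 14 + F + s)
r(u) = 1/(⅘ + u) (r(u) = 1/(u + (1 + 1*(-⅕))) = 1/(u + (1 - ⅕)) = 1/(u + ⅘) = 1/(⅘ + u))
L(w) = 2*w/(20 + w) (L(w) = (w + w)/(w + (14 - 8 + 14)) = (2*w)/(w + 20) = (2*w)/(20 + w) = 2*w/(20 + w))
10060 - L(r(-11)) = 10060 - 2*5/(4 + 5*(-11))/(20 + 5/(4 + 5*(-11))) = 10060 - 2*5/(4 - 55)/(20 + 5/(4 - 55)) = 10060 - 2*5/(-51)/(20 + 5/(-51)) = 10060 - 2*5*(-1/51)/(20 + 5*(-1/51)) = 10060 - 2*(-5)/(51*(20 - 5/51)) = 10060 - 2*(-5)/(51*1015/51) = 10060 - 2*(-5)*51/(51*1015) = 10060 - 1*(-2/203) = 10060 + 2/203 = 2042182/203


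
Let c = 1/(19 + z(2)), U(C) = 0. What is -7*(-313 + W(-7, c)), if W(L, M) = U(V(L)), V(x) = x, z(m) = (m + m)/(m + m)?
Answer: 2191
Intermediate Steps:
z(m) = 1 (z(m) = (2*m)/((2*m)) = (2*m)*(1/(2*m)) = 1)
c = 1/20 (c = 1/(19 + 1) = 1/20 ≈ 0.050000)
W(L, M) = 0
-7*(-313 + W(-7, c)) = -7*(-313 + 0) = -7*(-313) = 2191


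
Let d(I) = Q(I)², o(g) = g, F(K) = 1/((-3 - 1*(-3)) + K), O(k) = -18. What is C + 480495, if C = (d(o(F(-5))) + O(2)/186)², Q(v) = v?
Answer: 288597311311/600625 ≈ 4.8050e+5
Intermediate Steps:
F(K) = 1/K (F(K) = 1/((-3 + 3) + K) = 1/(0 + K) = 1/K)
d(I) = I²
C = 1936/600625 (C = ((1/(-5))² - 18/186)² = ((-⅕)² - 18*1/186)² = (1/25 - 3/31)² = (-44/775)² = 1936/600625 ≈ 0.0032233)
C + 480495 = 1936/600625 + 480495 = 288597311311/600625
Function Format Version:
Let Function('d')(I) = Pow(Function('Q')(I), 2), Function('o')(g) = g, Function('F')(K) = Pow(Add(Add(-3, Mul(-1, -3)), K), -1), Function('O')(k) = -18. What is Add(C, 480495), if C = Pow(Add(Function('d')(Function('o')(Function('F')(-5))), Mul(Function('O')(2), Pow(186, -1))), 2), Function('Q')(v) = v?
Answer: Rational(288597311311, 600625) ≈ 4.8050e+5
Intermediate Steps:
Function('F')(K) = Pow(K, -1) (Function('F')(K) = Pow(Add(Add(-3, 3), K), -1) = Pow(Add(0, K), -1) = Pow(K, -1))
Function('d')(I) = Pow(I, 2)
C = Rational(1936, 600625) (C = Pow(Add(Pow(Pow(-5, -1), 2), Mul(-18, Pow(186, -1))), 2) = Pow(Add(Pow(Rational(-1, 5), 2), Mul(-18, Rational(1, 186))), 2) = Pow(Add(Rational(1, 25), Rational(-3, 31)), 2) = Pow(Rational(-44, 775), 2) = Rational(1936, 600625) ≈ 0.0032233)
Add(C, 480495) = Add(Rational(1936, 600625), 480495) = Rational(288597311311, 600625)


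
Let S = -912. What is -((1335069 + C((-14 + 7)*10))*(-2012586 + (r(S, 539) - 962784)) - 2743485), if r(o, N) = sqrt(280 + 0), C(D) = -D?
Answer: 3972535269915 - 2670278*sqrt(70) ≈ 3.9725e+12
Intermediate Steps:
r(o, N) = 2*sqrt(70) (r(o, N) = sqrt(280) = 2*sqrt(70))
-((1335069 + C((-14 + 7)*10))*(-2012586 + (r(S, 539) - 962784)) - 2743485) = -((1335069 - (-14 + 7)*10)*(-2012586 + (2*sqrt(70) - 962784)) - 2743485) = -((1335069 - (-7)*10)*(-2012586 + (-962784 + 2*sqrt(70))) - 2743485) = -((1335069 - 1*(-70))*(-2975370 + 2*sqrt(70)) - 2743485) = -((1335069 + 70)*(-2975370 + 2*sqrt(70)) - 2743485) = -(1335139*(-2975370 + 2*sqrt(70)) - 2743485) = -((-3972532526430 + 2670278*sqrt(70)) - 2743485) = -(-3972535269915 + 2670278*sqrt(70)) = 3972535269915 - 2670278*sqrt(70)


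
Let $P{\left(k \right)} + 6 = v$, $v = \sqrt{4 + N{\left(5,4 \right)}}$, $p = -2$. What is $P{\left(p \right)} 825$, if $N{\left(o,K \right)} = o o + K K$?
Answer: $-4950 + 2475 \sqrt{5} \approx 584.27$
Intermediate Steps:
$N{\left(o,K \right)} = K^{2} + o^{2}$ ($N{\left(o,K \right)} = o^{2} + K^{2} = K^{2} + o^{2}$)
$v = 3 \sqrt{5}$ ($v = \sqrt{4 + \left(4^{2} + 5^{2}\right)} = \sqrt{4 + \left(16 + 25\right)} = \sqrt{4 + 41} = \sqrt{45} = 3 \sqrt{5} \approx 6.7082$)
$P{\left(k \right)} = -6 + 3 \sqrt{5}$
$P{\left(p \right)} 825 = \left(-6 + 3 \sqrt{5}\right) 825 = -4950 + 2475 \sqrt{5}$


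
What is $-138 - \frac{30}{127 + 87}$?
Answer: $- \frac{14781}{107} \approx -138.14$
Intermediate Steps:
$-138 - \frac{30}{127 + 87} = -138 - \frac{30}{214} = -138 - \frac{15}{107} = - \frac{14781}{107}$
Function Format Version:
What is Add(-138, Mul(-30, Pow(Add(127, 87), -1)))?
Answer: Rational(-14781, 107) ≈ -138.14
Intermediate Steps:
Add(-138, Mul(-30, Pow(Add(127, 87), -1))) = Add(-138, Mul(-30, Pow(214, -1))) = Add(-138, Mul(-30, Rational(1, 214))) = Add(-138, Rational(-15, 107)) = Rational(-14781, 107)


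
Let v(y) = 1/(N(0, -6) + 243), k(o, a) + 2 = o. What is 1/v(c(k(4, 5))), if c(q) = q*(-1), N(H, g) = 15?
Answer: 258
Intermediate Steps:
k(o, a) = -2 + o
c(q) = -q
v(y) = 1/258 (v(y) = 1/(15 + 243) = 1/258)
1/v(c(k(4, 5))) = 1/(1/258) = 258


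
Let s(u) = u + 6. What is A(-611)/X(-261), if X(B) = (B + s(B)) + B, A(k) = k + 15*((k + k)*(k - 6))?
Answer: -11308999/777 ≈ -14555.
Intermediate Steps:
s(u) = 6 + u
A(k) = k + 30*k*(-6 + k) (A(k) = k + 15*((2*k)*(-6 + k)) = k + 15*(2*k*(-6 + k)) = k + 30*k*(-6 + k))
X(B) = 6 + 3*B (X(B) = (B + (6 + B)) + B = (6 + 2*B) + B = 6 + 3*B)
A(-611)/X(-261) = (-611*(-179 + 30*(-611)))/(6 + 3*(-261)) = (-611*(-179 - 18330))/(6 - 783) = -611*(-18509)/(-777) = 11308999*(-1/777) = -11308999/777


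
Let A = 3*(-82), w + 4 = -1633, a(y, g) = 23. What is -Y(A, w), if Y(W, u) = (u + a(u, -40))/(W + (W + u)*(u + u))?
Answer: 807/3082348 ≈ 0.00026181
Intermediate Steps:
w = -1637 (w = -4 - 1633 = -1637)
A = -246
Y(W, u) = (23 + u)/(W + 2*u*(W + u)) (Y(W, u) = (u + 23)/(W + (W + u)*(u + u)) = (23 + u)/(W + (W + u)*(2*u)) = (23 + u)/(W + 2*u*(W + u)))
-Y(A, w) = -(23 - 1637)/(-246 + 2*(-1637)² + 2*(-246)*(-1637)) = -(-1614)/(-246 + 2*2679769 + 805404) = -(-1614)/(-246 + 5359538 + 805404) = -(-1614)/6164696 = -1*(-807/3082348) = 807/3082348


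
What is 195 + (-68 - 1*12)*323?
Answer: -25645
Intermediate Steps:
195 + (-68 - 1*12)*323 = 195 + (-68 - 12)*323 = 195 - 80*323 = 195 - 25840 = -25645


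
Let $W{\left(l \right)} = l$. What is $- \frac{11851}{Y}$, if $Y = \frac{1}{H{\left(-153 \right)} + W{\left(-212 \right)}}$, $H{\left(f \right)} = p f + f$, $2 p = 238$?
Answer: $220096772$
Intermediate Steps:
$p = 119$ ($p = \frac{1}{2} \cdot 238 = 119$)
$H{\left(f \right)} = 120 f$ ($H{\left(f \right)} = 119 f + f = 120 f$)
$Y = - \frac{1}{18572}$ ($Y = \frac{1}{120 \left(-153\right) - 212} = \frac{1}{-18360 - 212} = \frac{1}{-18572} = - \frac{1}{18572} \approx -5.3844 \cdot 10^{-5}$)
$- \frac{11851}{Y} = - \frac{11851}{- \frac{1}{18572}} = \left(-11851\right) \left(-18572\right) = 220096772$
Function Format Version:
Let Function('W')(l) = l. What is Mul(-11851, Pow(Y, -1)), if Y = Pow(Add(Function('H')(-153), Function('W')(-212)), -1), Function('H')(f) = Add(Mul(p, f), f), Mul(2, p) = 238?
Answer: 220096772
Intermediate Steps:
p = 119 (p = Mul(Rational(1, 2), 238) = 119)
Function('H')(f) = Mul(120, f) (Function('H')(f) = Add(Mul(119, f), f) = Mul(120, f))
Y = Rational(-1, 18572) (Y = Pow(Add(Mul(120, -153), -212), -1) = Pow(Add(-18360, -212), -1) = Pow(-18572, -1) = Rational(-1, 18572) ≈ -5.3844e-5)
Mul(-11851, Pow(Y, -1)) = Mul(-11851, Pow(Rational(-1, 18572), -1)) = Mul(-11851, -18572) = 220096772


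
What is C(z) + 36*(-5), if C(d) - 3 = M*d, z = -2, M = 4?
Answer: -185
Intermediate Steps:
C(d) = 3 + 4*d
C(z) + 36*(-5) = (3 + 4*(-2)) + 36*(-5) = (3 - 8) - 180 = -5 - 180 = -185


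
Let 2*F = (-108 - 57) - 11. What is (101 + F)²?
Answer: 169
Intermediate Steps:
F = -88 (F = ((-108 - 57) - 11)/2 = (-165 - 11)/2 = (½)*(-176) = -88)
(101 + F)² = (101 - 88)² = 13² = 169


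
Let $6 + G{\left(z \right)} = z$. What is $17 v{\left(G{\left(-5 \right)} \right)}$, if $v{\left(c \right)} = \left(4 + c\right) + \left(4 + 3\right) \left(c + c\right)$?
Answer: $-2737$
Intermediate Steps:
$G{\left(z \right)} = -6 + z$
$v{\left(c \right)} = 4 + 15 c$ ($v{\left(c \right)} = \left(4 + c\right) + 7 \cdot 2 c = \left(4 + c\right) + 14 c = 4 + 15 c$)
$17 v{\left(G{\left(-5 \right)} \right)} = 17 \left(4 + 15 \left(-6 - 5\right)\right) = 17 \left(4 + 15 \left(-11\right)\right) = 17 \left(4 - 165\right) = 17 \left(-161\right) = -2737$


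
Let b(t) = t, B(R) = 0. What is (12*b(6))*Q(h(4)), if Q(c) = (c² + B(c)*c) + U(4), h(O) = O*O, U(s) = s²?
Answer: 19584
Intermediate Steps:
h(O) = O²
Q(c) = 16 + c² (Q(c) = (c² + 0*c) + 4² = (c² + 0) + 16 = c² + 16 = 16 + c²)
(12*b(6))*Q(h(4)) = (12*6)*(16 + (4²)²) = 72*(16 + 16²) = 72*(16 + 256) = 72*272 = 19584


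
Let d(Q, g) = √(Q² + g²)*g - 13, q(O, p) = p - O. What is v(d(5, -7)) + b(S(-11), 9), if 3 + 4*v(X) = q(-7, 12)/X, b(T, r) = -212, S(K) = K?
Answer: -735415/3457 - 133*√74/13828 ≈ -212.81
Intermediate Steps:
d(Q, g) = -13 + g*√(Q² + g²) (d(Q, g) = g*√(Q² + g²) - 13 = -13 + g*√(Q² + g²))
v(X) = -¾ + 19/(4*X) (v(X) = -¾ + ((12 - 1*(-7))/X)/4 = -¾ + ((12 + 7)/X)/4 = -¾ + (19/X)/4 = -¾ + 19/(4*X))
v(d(5, -7)) + b(S(-11), 9) = (19 - 3*(-13 - 7*√(5² + (-7)²)))/(4*(-13 - 7*√(5² + (-7)²))) - 212 = (19 - 3*(-13 - 7*√(25 + 49)))/(4*(-13 - 7*√(25 + 49))) - 212 = (19 - 3*(-13 - 7*√74))/(4*(-13 - 7*√74)) - 212 = (19 + (39 + 21*√74))/(4*(-13 - 7*√74)) - 212 = (58 + 21*√74)/(4*(-13 - 7*√74)) - 212 = -212 + (58 + 21*√74)/(4*(-13 - 7*√74))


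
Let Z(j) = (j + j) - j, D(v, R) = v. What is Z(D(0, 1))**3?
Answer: 0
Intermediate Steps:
Z(j) = j (Z(j) = 2*j - j = j)
Z(D(0, 1))**3 = 0**3 = 0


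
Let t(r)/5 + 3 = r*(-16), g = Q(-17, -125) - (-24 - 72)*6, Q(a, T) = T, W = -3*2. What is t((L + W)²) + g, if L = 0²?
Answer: -2444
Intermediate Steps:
W = -6
L = 0
g = 451 (g = -125 - (-24 - 72)*6 = -125 - (-96)*6 = -125 - 1*(-576) = -125 + 576 = 451)
t(r) = -15 - 80*r (t(r) = -15 + 5*(r*(-16)) = -15 + 5*(-16*r) = -15 - 80*r)
t((L + W)²) + g = (-15 - 80*(0 - 6)²) + 451 = (-15 - 80*(-6)²) + 451 = (-15 - 80*36) + 451 = (-15 - 2880) + 451 = -2895 + 451 = -2444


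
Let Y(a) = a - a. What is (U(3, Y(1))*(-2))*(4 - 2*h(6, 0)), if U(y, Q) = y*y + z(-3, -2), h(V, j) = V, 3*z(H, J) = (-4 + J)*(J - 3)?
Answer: 304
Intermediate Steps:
Y(a) = 0
z(H, J) = (-4 + J)*(-3 + J)/3 (z(H, J) = ((-4 + J)*(J - 3))/3 = ((-4 + J)*(-3 + J))/3 = (-4 + J)*(-3 + J)/3)
U(y, Q) = 10 + y**2 (U(y, Q) = y*y + (4 - 7/3*(-2) + (1/3)*(-2)**2) = y**2 + (4 + 14/3 + (1/3)*4) = y**2 + (4 + 14/3 + 4/3) = y**2 + 10 = 10 + y**2)
(U(3, Y(1))*(-2))*(4 - 2*h(6, 0)) = ((10 + 3**2)*(-2))*(4 - 2*6) = ((10 + 9)*(-2))*(4 - 12) = (19*(-2))*(-8) = -38*(-8) = 304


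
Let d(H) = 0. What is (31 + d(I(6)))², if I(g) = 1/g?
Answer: 961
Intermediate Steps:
I(g) = 1/g
(31 + d(I(6)))² = (31 + 0)² = 31² = 961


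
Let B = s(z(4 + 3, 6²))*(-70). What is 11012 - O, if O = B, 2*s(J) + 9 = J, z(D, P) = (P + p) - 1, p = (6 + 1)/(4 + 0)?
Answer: 47933/4 ≈ 11983.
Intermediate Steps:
p = 7/4 ≈ 1.7500
z(D, P) = ¾ + P (z(D, P) = (P + 7/4) - 1 = (7/4 + P) - 1 = ¾ + P)
s(J) = -9/2 + J/2
B = -3885/4 (B = (-9/2 + (¾ + 6²)/2)*(-70) = (-9/2 + (¾ + 36)/2)*(-70) = (-9/2 + (½)*(147/4))*(-70) = (-9/2 + 147/8)*(-70) = (111/8)*(-70) = -3885/4 ≈ -971.25)
O = -3885/4 ≈ -971.25
11012 - O = 11012 - 1*(-3885/4) = 11012 + 3885/4 = 47933/4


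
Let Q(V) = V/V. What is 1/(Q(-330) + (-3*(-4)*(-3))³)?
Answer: -1/46655 ≈ -2.1434e-5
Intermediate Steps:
Q(V) = 1
1/(Q(-330) + (-3*(-4)*(-3))³) = 1/(1 + (-3*(-4)*(-3))³) = 1/(1 + (12*(-3))³) = 1/(1 + (-36)³) = 1/(1 - 46656) = 1/(-46655) = -1/46655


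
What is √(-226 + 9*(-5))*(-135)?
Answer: -135*I*√271 ≈ -2222.4*I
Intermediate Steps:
√(-226 + 9*(-5))*(-135) = √(-226 - 45)*(-135) = √(-271)*(-135) = (I*√271)*(-135) = -135*I*√271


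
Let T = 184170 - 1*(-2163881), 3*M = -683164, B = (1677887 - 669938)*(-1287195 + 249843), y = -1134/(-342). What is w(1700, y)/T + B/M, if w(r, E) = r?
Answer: 1841337915765970286/401025978341 ≈ 4.5916e+6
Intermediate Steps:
y = 63/19 (y = -1134*(-1/342) = 63/19 ≈ 3.3158)
B = -1045597911048 (B = 1007949*(-1037352) = -1045597911048)
M = -683164/3 (M = (1/3)*(-683164) = -683164/3 ≈ -2.2772e+5)
T = 2348051 (T = 184170 + 2163881 = 2348051)
w(1700, y)/T + B/M = 1700/2348051 - 1045597911048/(-683164/3) = 1700*(1/2348051) - 1045597911048*(-3/683164) = 1700/2348051 + 784198433286/170791 = 1841337915765970286/401025978341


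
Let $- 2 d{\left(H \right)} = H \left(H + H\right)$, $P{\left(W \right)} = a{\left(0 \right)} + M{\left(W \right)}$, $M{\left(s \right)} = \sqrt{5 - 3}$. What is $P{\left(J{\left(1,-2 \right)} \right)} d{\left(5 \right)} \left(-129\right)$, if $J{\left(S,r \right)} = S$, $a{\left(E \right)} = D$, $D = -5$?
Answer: $-16125 + 3225 \sqrt{2} \approx -11564.0$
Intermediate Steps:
$a{\left(E \right)} = -5$
$M{\left(s \right)} = \sqrt{2}$
$P{\left(W \right)} = -5 + \sqrt{2}$
$d{\left(H \right)} = - H^{2}$ ($d{\left(H \right)} = - \frac{H \left(H + H\right)}{2} = - \frac{H 2 H}{2} = - \frac{2 H^{2}}{2} = - H^{2}$)
$P{\left(J{\left(1,-2 \right)} \right)} d{\left(5 \right)} \left(-129\right) = \left(-5 + \sqrt{2}\right) \left(- 5^{2}\right) \left(-129\right) = \left(-5 + \sqrt{2}\right) \left(\left(-1\right) 25\right) \left(-129\right) = \left(-5 + \sqrt{2}\right) \left(-25\right) \left(-129\right) = \left(125 - 25 \sqrt{2}\right) \left(-129\right) = -16125 + 3225 \sqrt{2}$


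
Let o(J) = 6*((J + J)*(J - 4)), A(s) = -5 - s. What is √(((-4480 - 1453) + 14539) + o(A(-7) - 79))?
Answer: 5*√3338 ≈ 288.88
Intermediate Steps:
o(J) = 12*J*(-4 + J) (o(J) = 6*((2*J)*(-4 + J)) = 6*(2*J*(-4 + J)) = 12*J*(-4 + J))
√(((-4480 - 1453) + 14539) + o(A(-7) - 79)) = √(((-4480 - 1453) + 14539) + 12*((-5 - 1*(-7)) - 79)*(-4 + ((-5 - 1*(-7)) - 79))) = √((-5933 + 14539) + 12*((-5 + 7) - 79)*(-4 + ((-5 + 7) - 79))) = √(8606 + 12*(2 - 79)*(-4 + (2 - 79))) = √(8606 + 12*(-77)*(-4 - 77)) = √(8606 + 12*(-77)*(-81)) = √(8606 + 74844) = √83450 = 5*√3338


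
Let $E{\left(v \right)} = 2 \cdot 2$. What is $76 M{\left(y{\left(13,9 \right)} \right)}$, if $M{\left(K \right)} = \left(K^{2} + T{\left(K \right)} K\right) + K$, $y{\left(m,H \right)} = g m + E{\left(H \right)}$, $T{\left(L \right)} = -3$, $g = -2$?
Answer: $40128$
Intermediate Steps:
$E{\left(v \right)} = 4$
$y{\left(m,H \right)} = 4 - 2 m$ ($y{\left(m,H \right)} = - 2 m + 4 = 4 - 2 m$)
$M{\left(K \right)} = K^{2} - 2 K$ ($M{\left(K \right)} = \left(K^{2} - 3 K\right) + K = K^{2} - 2 K$)
$76 M{\left(y{\left(13,9 \right)} \right)} = 76 \left(4 - 26\right) \left(-2 + \left(4 - 26\right)\right) = 76 \left(- 22 \left(-2 - 22\right)\right) = 76 \left(\left(-22\right) \left(-24\right)\right) = 76 \cdot 528 = 40128$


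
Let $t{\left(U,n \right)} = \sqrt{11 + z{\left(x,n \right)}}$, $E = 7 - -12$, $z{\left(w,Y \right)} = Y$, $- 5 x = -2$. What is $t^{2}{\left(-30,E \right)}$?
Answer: $30$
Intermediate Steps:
$x = \frac{2}{5}$ ($x = \left(- \frac{1}{5}\right) \left(-2\right) = \frac{2}{5} \approx 0.4$)
$E = 19$ ($E = 7 + 12 = 19$)
$t{\left(U,n \right)} = \sqrt{11 + n}$
$t^{2}{\left(-30,E \right)} = \left(\sqrt{11 + 19}\right)^{2} = \left(\sqrt{30}\right)^{2} = 30$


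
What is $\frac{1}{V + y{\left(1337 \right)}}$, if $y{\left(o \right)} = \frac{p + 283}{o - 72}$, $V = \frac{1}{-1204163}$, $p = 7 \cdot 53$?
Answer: $\frac{1523266195}{787521337} \approx 1.9343$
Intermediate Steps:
$p = 371$
$V = - \frac{1}{1204163} \approx -8.3045 \cdot 10^{-7}$
$y{\left(o \right)} = \frac{654}{-72 + o}$ ($y{\left(o \right)} = \frac{371 + 283}{o - 72} = \frac{654}{-72 + o}$)
$\frac{1}{V + y{\left(1337 \right)}} = \frac{1}{- \frac{1}{1204163} + \frac{654}{-72 + 1337}} = \frac{1}{- \frac{1}{1204163} + \frac{654}{1265}} = \frac{1}{\frac{787521337}{1523266195}} = \frac{1523266195}{787521337}$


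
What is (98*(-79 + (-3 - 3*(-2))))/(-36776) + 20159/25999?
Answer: 116875992/119517403 ≈ 0.97790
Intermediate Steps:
(98*(-79 + (-3 - 3*(-2))))/(-36776) + 20159/25999 = (98*(-79 + (-3 + 6)))*(-1/36776) + 20159*(1/25999) = (98*(-79 + 3))*(-1/36776) + 20159/25999 = (98*(-76))*(-1/36776) + 20159/25999 = -7448*(-1/36776) + 20159/25999 = 931/4597 + 20159/25999 = 116875992/119517403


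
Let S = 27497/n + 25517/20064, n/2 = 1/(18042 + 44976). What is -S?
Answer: -914921540831/1056 ≈ -8.6640e+8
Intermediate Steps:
n = 1/31509 (n = 2/(18042 + 44976) = 2/63018 = 2*(1/63018) = 1/31509 ≈ 3.1737e-5)
S = 914921540831/1056 (S = 27497/(1/31509) + 25517/20064 = 27497*31509 + 25517*(1/20064) = 866402973 + 1343/1056 = 914921540831/1056 ≈ 8.6640e+8)
-S = -1*914921540831/1056 = -914921540831/1056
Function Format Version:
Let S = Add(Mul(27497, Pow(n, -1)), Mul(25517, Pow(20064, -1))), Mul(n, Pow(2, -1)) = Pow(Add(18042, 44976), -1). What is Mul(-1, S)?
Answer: Rational(-914921540831, 1056) ≈ -8.6640e+8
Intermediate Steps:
n = Rational(1, 31509) (n = Mul(2, Pow(Add(18042, 44976), -1)) = Mul(2, Pow(63018, -1)) = Mul(2, Rational(1, 63018)) = Rational(1, 31509) ≈ 3.1737e-5)
S = Rational(914921540831, 1056) (S = Add(Mul(27497, Pow(Rational(1, 31509), -1)), Mul(25517, Pow(20064, -1))) = Add(Mul(27497, 31509), Mul(25517, Rational(1, 20064))) = Add(866402973, Rational(1343, 1056)) = Rational(914921540831, 1056) ≈ 8.6640e+8)
Mul(-1, S) = Mul(-1, Rational(914921540831, 1056)) = Rational(-914921540831, 1056)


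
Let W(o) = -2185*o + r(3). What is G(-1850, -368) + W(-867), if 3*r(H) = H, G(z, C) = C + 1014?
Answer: 1895042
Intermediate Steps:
G(z, C) = 1014 + C
r(H) = H/3
W(o) = 1 - 2185*o (W(o) = -2185*o + (⅓)*3 = -2185*o + 1 = 1 - 2185*o)
G(-1850, -368) + W(-867) = (1014 - 368) + (1 - 2185*(-867)) = 646 + (1 + 1894395) = 646 + 1894396 = 1895042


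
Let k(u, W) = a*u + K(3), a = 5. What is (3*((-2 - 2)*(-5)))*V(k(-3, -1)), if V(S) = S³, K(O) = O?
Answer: -103680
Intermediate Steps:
k(u, W) = 3 + 5*u (k(u, W) = 5*u + 3 = 3 + 5*u)
(3*((-2 - 2)*(-5)))*V(k(-3, -1)) = (3*((-2 - 2)*(-5)))*(3 + 5*(-3))³ = (3*(-4*(-5)))*(3 - 15)³ = (3*20)*(-12)³ = 60*(-1728) = -103680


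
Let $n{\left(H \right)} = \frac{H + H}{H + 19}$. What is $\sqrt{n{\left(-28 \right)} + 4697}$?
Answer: $\frac{\sqrt{42329}}{3} \approx 68.58$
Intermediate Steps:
$n{\left(H \right)} = \frac{2 H}{19 + H}$
$\sqrt{n{\left(-28 \right)} + 4697} = \sqrt{2 \left(-28\right) \frac{1}{19 - 28} + 4697} = \sqrt{2 \left(-28\right) \frac{1}{-9} + 4697} = \sqrt{2 \left(-28\right) \left(- \frac{1}{9}\right) + 4697} = \sqrt{\frac{56}{9} + 4697} = \sqrt{\frac{42329}{9}} = \frac{\sqrt{42329}}{3}$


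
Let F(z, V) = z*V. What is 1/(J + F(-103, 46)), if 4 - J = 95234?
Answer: -1/99968 ≈ -1.0003e-5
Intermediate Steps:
J = -95230 (J = 4 - 1*95234 = 4 - 95234 = -95230)
F(z, V) = V*z
1/(J + F(-103, 46)) = 1/(-95230 + 46*(-103)) = 1/(-95230 - 4738) = 1/(-99968) = -1/99968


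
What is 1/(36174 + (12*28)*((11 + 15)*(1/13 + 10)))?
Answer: 1/124206 ≈ 8.0511e-6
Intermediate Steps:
1/(36174 + (12*28)*((11 + 15)*(1/13 + 10))) = 1/(36174 + 336*(26*(1/13 + 10))) = 1/(36174 + 336*(26*(131/13))) = 1/(36174 + 336*262) = 1/(36174 + 88032) = 1/124206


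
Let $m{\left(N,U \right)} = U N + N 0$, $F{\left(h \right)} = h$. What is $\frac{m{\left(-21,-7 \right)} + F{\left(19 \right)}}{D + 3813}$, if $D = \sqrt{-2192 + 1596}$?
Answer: $\frac{632958}{14539565} - \frac{332 i \sqrt{149}}{14539565} \approx 0.043534 - 0.00027873 i$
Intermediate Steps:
$D = 2 i \sqrt{149}$ ($D = \sqrt{-596} = 2 i \sqrt{149} \approx 24.413 i$)
$m{\left(N,U \right)} = N U$ ($m{\left(N,U \right)} = N U + 0 = N U$)
$\frac{m{\left(-21,-7 \right)} + F{\left(19 \right)}}{D + 3813} = \frac{\left(-21\right) \left(-7\right) + 19}{2 i \sqrt{149} + 3813} = \frac{147 + 19}{3813 + 2 i \sqrt{149}} = \frac{166}{3813 + 2 i \sqrt{149}}$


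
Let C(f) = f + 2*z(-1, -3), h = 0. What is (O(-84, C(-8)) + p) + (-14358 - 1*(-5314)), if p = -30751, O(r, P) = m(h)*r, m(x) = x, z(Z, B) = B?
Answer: -39795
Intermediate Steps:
C(f) = -6 + f (C(f) = f + 2*(-3) = f - 6 = -6 + f)
O(r, P) = 0 (O(r, P) = 0*r = 0)
(O(-84, C(-8)) + p) + (-14358 - 1*(-5314)) = (0 - 30751) + (-14358 - 1*(-5314)) = -30751 + (-14358 + 5314) = -30751 - 9044 = -39795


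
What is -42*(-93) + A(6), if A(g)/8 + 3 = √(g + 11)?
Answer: 3882 + 8*√17 ≈ 3915.0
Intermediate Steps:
A(g) = -24 + 8*√(11 + g) (A(g) = -24 + 8*√(g + 11) = -24 + 8*√(11 + g))
-42*(-93) + A(6) = -42*(-93) + (-24 + 8*√(11 + 6)) = 3906 + (-24 + 8*√17) = 3882 + 8*√17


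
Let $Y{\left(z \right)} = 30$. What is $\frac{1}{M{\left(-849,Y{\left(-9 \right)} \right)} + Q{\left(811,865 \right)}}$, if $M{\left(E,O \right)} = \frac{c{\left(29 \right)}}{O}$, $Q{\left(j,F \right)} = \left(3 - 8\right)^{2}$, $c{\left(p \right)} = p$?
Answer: $\frac{30}{779} \approx 0.038511$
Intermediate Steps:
$Q{\left(j,F \right)} = 25$ ($Q{\left(j,F \right)} = \left(-5\right)^{2} = 25$)
$M{\left(E,O \right)} = \frac{29}{O}$
$\frac{1}{M{\left(-849,Y{\left(-9 \right)} \right)} + Q{\left(811,865 \right)}} = \frac{1}{\frac{29}{30} + 25} = \frac{1}{\frac{779}{30}} = \frac{30}{779}$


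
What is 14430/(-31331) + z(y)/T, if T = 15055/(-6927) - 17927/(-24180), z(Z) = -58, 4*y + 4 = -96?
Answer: 7715648597250/192685305359 ≈ 40.043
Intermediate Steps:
y = -25 (y = -1 + (¼)*(-96) = -1 - 24 = -25)
T = -6149989/4294740 (T = 15055*(-1/6927) - 17927*(-1/24180) = -15055/6927 + 1379/1860 = -6149989/4294740 ≈ -1.4320)
14430/(-31331) + z(y)/T = 14430/(-31331) - 58/(-6149989/4294740) = 14430*(-1/31331) - 58*(-4294740/6149989) = -14430/31331 + 249094920/6149989 = 7715648597250/192685305359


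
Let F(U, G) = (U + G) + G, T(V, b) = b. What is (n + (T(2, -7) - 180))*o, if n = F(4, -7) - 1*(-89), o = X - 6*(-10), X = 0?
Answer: -6480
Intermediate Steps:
F(U, G) = U + 2*G (F(U, G) = (G + U) + G = U + 2*G)
o = 60 (o = 0 - 6*(-10) = 0 + 60 = 60)
n = 79 (n = (4 + 2*(-7)) - 1*(-89) = (4 - 14) + 89 = -10 + 89 = 79)
(n + (T(2, -7) - 180))*o = (79 + (-7 - 180))*60 = (79 - 187)*60 = -108*60 = -6480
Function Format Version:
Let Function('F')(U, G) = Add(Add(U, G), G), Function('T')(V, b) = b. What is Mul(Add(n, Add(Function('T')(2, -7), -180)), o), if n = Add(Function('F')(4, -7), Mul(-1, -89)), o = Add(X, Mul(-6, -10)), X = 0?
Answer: -6480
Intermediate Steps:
Function('F')(U, G) = Add(U, Mul(2, G)) (Function('F')(U, G) = Add(Add(G, U), G) = Add(U, Mul(2, G)))
o = 60 (o = Add(0, Mul(-6, -10)) = Add(0, 60) = 60)
n = 79 (n = Add(Add(4, Mul(2, -7)), Mul(-1, -89)) = Add(Add(4, -14), 89) = Add(-10, 89) = 79)
Mul(Add(n, Add(Function('T')(2, -7), -180)), o) = Mul(Add(79, Add(-7, -180)), 60) = Mul(Add(79, -187), 60) = Mul(-108, 60) = -6480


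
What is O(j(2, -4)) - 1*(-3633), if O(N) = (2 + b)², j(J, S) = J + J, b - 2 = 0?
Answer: 3649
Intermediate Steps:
b = 2 (b = 2 + 0 = 2)
j(J, S) = 2*J
O(N) = 16 (O(N) = (2 + 2)² = 4² = 16)
O(j(2, -4)) - 1*(-3633) = 16 - 1*(-3633) = 16 + 3633 = 3649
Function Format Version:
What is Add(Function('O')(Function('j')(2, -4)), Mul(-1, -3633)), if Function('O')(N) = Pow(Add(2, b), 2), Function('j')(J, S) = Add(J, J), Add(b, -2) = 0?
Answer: 3649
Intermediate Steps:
b = 2 (b = Add(2, 0) = 2)
Function('j')(J, S) = Mul(2, J)
Function('O')(N) = 16 (Function('O')(N) = Pow(Add(2, 2), 2) = Pow(4, 2) = 16)
Add(Function('O')(Function('j')(2, -4)), Mul(-1, -3633)) = Add(16, Mul(-1, -3633)) = Add(16, 3633) = 3649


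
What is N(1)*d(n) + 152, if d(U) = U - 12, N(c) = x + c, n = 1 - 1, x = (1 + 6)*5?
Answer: -280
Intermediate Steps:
x = 35 (x = 7*5 = 35)
n = 0
N(c) = 35 + c
d(U) = -12 + U
N(1)*d(n) + 152 = (35 + 1)*(-12 + 0) + 152 = 36*(-12) + 152 = -432 + 152 = -280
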